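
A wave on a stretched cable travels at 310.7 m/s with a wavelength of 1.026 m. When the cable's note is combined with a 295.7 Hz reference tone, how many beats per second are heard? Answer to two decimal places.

7.13 Hz

Source frequency f = v/λ = 310.7/1.026 = 302.8265 Hz.
f_beat = |302.8265 − 295.7| = 7.13 Hz.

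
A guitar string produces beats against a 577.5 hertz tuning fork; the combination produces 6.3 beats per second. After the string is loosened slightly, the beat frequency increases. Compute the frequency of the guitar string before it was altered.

|f − 577.5| = 6.3, so the guitar string was at either 571.2 Hz or 583.8 Hz.
Reducing tension lowers a string's frequency; the adjustment lowers the guitar string's frequency.
The beat rate rose, so the adjustment moved the guitar string further from 577.5 Hz — it was already below the reference.

571.2 Hz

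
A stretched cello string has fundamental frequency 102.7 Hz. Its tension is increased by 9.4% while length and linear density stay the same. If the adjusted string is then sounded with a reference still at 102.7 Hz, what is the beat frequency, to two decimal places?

4.72 Hz

For a string, f ∝ √T, so the new frequency is 102.7·√1.094 = 107.4185 Hz.
f_beat = |107.4185 − 102.7| = 4.72 Hz.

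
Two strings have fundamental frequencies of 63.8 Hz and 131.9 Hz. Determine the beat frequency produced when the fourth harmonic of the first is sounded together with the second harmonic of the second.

Fourth harmonic of the first: 4·63.8 = 255.2 Hz.
Second harmonic of the second: 2·131.9 = 263.8 Hz.
f_beat = |255.2 − 263.8| = 8.6 Hz.

8.6 Hz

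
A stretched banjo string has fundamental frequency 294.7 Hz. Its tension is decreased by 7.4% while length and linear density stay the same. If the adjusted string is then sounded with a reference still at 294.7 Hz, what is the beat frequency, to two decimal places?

For a string, f ∝ √T, so the new frequency is 294.7·√0.926 = 283.5865 Hz.
f_beat = |283.5865 − 294.7| = 11.11 Hz.

11.11 Hz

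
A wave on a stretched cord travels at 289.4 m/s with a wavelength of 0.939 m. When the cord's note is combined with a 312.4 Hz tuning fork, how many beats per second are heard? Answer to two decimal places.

Source frequency f = v/λ = 289.4/0.939 = 308.2002 Hz.
f_beat = |308.2002 − 312.4| = 4.20 Hz.

4.20 Hz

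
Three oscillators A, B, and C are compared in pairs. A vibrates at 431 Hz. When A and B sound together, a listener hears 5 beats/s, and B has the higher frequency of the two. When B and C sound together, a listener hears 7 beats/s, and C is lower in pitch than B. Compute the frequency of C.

B is above A, so f_B = 431 + 5 = 436 Hz.
C is below B, so f_C = 436 − 7 = 429 Hz.

429 Hz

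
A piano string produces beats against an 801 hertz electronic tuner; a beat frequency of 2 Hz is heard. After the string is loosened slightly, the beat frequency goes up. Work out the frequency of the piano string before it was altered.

799 Hz

|f − 801| = 2, so the piano string was at either 799 Hz or 803 Hz.
Reducing tension lowers a string's frequency; the adjustment lowers the piano string's frequency.
The beat rate rose, so the adjustment moved the piano string further from 801 Hz — it was already below the reference.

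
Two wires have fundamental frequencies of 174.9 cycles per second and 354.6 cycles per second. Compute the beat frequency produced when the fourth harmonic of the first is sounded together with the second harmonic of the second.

Fourth harmonic of the first: 4·174.9 = 699.6 Hz.
Second harmonic of the second: 2·354.6 = 709.2 Hz.
f_beat = |699.6 − 709.2| = 9.6 Hz.

9.6 Hz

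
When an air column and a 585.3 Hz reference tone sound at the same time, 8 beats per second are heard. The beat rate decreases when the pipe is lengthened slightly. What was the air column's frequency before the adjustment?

593.3 Hz

|f − 585.3| = 8, so the air column was at either 577.3 Hz or 593.3 Hz.
A longer pipe has a lower fundamental; the adjustment lowers the air column's frequency.
The beat rate fell, so the adjustment moved the air column toward 585.3 Hz — it must have started above the reference.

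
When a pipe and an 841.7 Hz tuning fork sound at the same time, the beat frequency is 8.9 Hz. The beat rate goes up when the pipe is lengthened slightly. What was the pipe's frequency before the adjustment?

|f − 841.7| = 8.9, so the pipe was at either 832.8 Hz or 850.6 Hz.
A longer pipe has a lower fundamental; the adjustment lowers the pipe's frequency.
The beat rate rose, so the adjustment moved the pipe further from 841.7 Hz — it was already below the reference.

832.8 Hz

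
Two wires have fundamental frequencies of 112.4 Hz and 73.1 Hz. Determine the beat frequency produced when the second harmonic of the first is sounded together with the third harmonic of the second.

Second harmonic of the first: 2·112.4 = 224.8 Hz.
Third harmonic of the second: 3·73.1 = 219.3 Hz.
f_beat = |224.8 − 219.3| = 5.5 Hz.

5.5 Hz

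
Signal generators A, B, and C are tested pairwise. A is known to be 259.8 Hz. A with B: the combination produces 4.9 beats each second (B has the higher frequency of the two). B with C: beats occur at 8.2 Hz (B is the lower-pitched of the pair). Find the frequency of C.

B is above A, so f_B = 259.8 + 4.9 = 264.7 Hz.
C is above B, so f_C = 264.7 + 8.2 = 272.9 Hz.

272.9 Hz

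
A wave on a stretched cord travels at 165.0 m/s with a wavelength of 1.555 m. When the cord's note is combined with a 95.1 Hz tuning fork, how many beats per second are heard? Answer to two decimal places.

11.01 Hz

Source frequency f = v/λ = 165.0/1.555 = 106.1093 Hz.
f_beat = |106.1093 − 95.1| = 11.01 Hz.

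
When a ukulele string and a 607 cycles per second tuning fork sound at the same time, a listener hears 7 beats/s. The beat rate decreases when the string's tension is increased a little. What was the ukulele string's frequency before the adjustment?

600 Hz

|f − 607| = 7, so the ukulele string was at either 600 Hz or 614 Hz.
Higher tension means higher frequency; the adjustment raises the ukulele string's frequency.
The beat rate fell, so the adjustment moved the ukulele string toward 607 Hz — it must have started below the reference.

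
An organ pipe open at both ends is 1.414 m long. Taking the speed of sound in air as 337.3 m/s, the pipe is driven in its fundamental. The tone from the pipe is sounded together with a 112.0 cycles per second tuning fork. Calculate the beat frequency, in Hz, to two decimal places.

Open pipe: f_n = n·v/(2L) = 1·337.3/(2·1.414) = 119.2716 Hz.
f_beat = |119.2716 − 112.0| = 7.27 Hz.

7.27 Hz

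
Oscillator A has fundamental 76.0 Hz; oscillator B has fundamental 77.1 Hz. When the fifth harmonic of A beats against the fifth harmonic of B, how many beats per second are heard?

5.5 Hz

Fifth harmonic of the first: 5·76.0 = 380.0 Hz.
Fifth harmonic of the second: 5·77.1 = 385.5 Hz.
f_beat = |380.0 − 385.5| = 5.5 Hz.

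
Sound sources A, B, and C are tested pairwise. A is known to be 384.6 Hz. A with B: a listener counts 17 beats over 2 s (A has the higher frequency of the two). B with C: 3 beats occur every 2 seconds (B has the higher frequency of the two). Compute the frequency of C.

374.6 Hz

A–B: Beat frequency = 17/2 = 8.5 Hz.
B is below A, so f_B = 384.6 − 8.5 = 376.1 Hz.
B–C: Beat frequency = 3/2 = 1.5 Hz.
C is below B, so f_C = 376.1 − 1.5 = 374.6 Hz.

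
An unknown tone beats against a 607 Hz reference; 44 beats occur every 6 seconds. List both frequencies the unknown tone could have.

599.6667 Hz or 614.3333 Hz

Beat frequency = 44/6 = 7.3333 Hz.
|f − 607| = 7.3333, so f = 607 ± 7.3333.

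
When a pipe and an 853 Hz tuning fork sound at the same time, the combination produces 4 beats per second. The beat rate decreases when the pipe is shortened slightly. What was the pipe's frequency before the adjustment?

849 Hz

|f − 853| = 4, so the pipe was at either 849 Hz or 857 Hz.
A shorter pipe has a higher fundamental; the adjustment raises the pipe's frequency.
The beat rate fell, so the adjustment moved the pipe toward 853 Hz — it must have started below the reference.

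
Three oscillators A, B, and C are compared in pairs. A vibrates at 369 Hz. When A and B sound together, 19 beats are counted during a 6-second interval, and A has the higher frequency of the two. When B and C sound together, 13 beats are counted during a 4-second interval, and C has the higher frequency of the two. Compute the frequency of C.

369.0833 Hz

A–B: Beat frequency = 19/6 = 3.1667 Hz.
B is below A, so f_B = 369 − 3.1667 = 365.8333 Hz.
B–C: Beat frequency = 13/4 = 3.25 Hz.
C is above B, so f_C = 365.8333 + 3.25 = 369.0833 Hz.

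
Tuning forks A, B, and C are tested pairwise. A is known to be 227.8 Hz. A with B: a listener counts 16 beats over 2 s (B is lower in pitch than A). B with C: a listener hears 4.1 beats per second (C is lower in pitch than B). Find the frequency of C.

215.7 Hz

A–B: Beat frequency = 16/2 = 8 Hz.
B is below A, so f_B = 227.8 − 8 = 219.8 Hz.
C is below B, so f_C = 219.8 − 4.1 = 215.7 Hz.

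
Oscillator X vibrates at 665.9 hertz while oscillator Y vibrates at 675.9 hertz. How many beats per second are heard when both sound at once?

The beat frequency equals the magnitude of the frequency difference.
|665.9 − 675.9| = 10 Hz.

10 Hz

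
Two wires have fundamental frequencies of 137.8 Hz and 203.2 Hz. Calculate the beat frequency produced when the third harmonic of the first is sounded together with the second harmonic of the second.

Third harmonic of the first: 3·137.8 = 413.4 Hz.
Second harmonic of the second: 2·203.2 = 406.4 Hz.
f_beat = |413.4 − 406.4| = 7.0 Hz.

7.0 Hz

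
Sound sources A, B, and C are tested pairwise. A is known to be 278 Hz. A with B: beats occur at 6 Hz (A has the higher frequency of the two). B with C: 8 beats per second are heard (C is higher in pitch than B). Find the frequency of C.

280 Hz

B is below A, so f_B = 278 − 6 = 272 Hz.
C is above B, so f_C = 272 + 8 = 280 Hz.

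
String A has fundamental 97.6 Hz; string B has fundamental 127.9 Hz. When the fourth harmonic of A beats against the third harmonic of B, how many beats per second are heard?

6.7 Hz

Fourth harmonic of the first: 4·97.6 = 390.4 Hz.
Third harmonic of the second: 3·127.9 = 383.7 Hz.
f_beat = |390.4 − 383.7| = 6.7 Hz.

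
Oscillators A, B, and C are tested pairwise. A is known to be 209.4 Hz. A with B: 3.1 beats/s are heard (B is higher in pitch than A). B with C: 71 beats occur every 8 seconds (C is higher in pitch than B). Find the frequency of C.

B is above A, so f_B = 209.4 + 3.1 = 212.5 Hz.
B–C: Beat frequency = 71/8 = 8.875 Hz.
C is above B, so f_C = 212.5 + 8.875 = 221.375 Hz.

221.375 Hz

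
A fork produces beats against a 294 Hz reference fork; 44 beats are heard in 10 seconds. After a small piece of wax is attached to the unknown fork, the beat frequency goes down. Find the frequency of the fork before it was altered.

298.4 Hz

Beat frequency = 44/10 = 4.4 Hz.
|f − 294| = 4.4, so the fork was at either 289.6 Hz or 298.4 Hz.
Loading a fork with wax lowers its frequency; the adjustment lowers the fork's frequency.
The beat rate fell, so the adjustment moved the fork toward 294 Hz — it must have started above the reference.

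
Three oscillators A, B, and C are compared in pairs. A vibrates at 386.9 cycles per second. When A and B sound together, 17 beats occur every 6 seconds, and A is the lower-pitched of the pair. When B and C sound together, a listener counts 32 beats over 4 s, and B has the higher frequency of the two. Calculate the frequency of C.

381.7333 Hz

A–B: Beat frequency = 17/6 = 2.8333 Hz.
B is above A, so f_B = 386.9 + 2.8333 = 389.7333 Hz.
B–C: Beat frequency = 32/4 = 8 Hz.
C is below B, so f_C = 389.7333 − 8 = 381.7333 Hz.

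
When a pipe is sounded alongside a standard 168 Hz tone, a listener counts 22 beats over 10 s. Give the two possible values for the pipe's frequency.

Beat frequency = 22/10 = 2.2 Hz.
|f − 168| = 2.2, so f = 168 ± 2.2.

165.8 Hz or 170.2 Hz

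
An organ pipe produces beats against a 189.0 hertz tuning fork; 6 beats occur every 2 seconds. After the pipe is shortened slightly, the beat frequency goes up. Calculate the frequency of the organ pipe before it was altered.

192 Hz

Beat frequency = 6/2 = 3 Hz.
|f − 189.0| = 3, so the organ pipe was at either 186 Hz or 192 Hz.
A shorter pipe has a higher fundamental; the adjustment raises the organ pipe's frequency.
The beat rate rose, so the adjustment moved the organ pipe further from 189.0 Hz — it was already above the reference.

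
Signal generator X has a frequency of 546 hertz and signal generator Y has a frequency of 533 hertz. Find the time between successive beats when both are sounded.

f_beat = |546 − 533| = 13 Hz.
Beat period T = 1 / f_beat = 1 / 13 s.

0.077 s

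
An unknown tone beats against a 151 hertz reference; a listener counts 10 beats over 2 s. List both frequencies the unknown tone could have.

Beat frequency = 10/2 = 5 Hz.
|f − 151| = 5, so f = 151 ± 5.

146 Hz or 156 Hz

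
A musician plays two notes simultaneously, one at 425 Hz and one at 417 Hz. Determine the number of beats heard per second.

Beats arise from superposition of two nearby frequencies; the beat rate is |f₁ − f₂|.
|425 − 417| = 8 Hz.

8 Hz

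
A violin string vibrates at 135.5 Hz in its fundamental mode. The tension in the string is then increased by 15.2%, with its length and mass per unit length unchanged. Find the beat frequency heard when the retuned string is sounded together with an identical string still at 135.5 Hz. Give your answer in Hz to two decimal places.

For a string, f ∝ √T, so the new frequency is 135.5·√1.152 = 145.4339 Hz.
f_beat = |145.4339 − 135.5| = 9.93 Hz.

9.93 Hz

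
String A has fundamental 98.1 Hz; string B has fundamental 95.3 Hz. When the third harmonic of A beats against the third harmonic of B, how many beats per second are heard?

Third harmonic of the first: 3·98.1 = 294.3 Hz.
Third harmonic of the second: 3·95.3 = 285.9 Hz.
f_beat = |294.3 − 285.9| = 8.4 Hz.

8.4 Hz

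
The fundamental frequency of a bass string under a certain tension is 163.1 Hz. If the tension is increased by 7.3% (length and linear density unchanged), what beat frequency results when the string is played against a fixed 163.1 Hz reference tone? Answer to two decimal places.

5.85 Hz

For a string, f ∝ √T, so the new frequency is 163.1·√1.073 = 168.9483 Hz.
f_beat = |168.9483 − 163.1| = 5.85 Hz.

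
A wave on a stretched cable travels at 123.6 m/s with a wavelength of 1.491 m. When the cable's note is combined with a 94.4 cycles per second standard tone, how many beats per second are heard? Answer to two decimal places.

11.50 Hz

Source frequency f = v/λ = 123.6/1.491 = 82.8974 Hz.
f_beat = |82.8974 − 94.4| = 11.50 Hz.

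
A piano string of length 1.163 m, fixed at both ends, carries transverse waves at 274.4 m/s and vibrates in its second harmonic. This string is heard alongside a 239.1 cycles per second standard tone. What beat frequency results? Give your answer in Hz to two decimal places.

For a string fixed at both ends, f_n = n·v/(2L) = 2·274.4/(2·1.163) = 235.9415 Hz.
f_beat = |235.9415 − 239.1| = 3.16 Hz.

3.16 Hz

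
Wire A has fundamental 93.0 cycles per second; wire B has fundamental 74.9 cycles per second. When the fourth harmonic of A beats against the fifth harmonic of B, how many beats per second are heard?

2.5 Hz

Fourth harmonic of the first: 4·93.0 = 372.0 Hz.
Fifth harmonic of the second: 5·74.9 = 374.5 Hz.
f_beat = |372.0 − 374.5| = 2.5 Hz.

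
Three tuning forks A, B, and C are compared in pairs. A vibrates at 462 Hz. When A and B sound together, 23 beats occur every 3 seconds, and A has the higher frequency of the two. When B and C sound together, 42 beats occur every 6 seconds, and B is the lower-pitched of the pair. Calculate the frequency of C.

A–B: Beat frequency = 23/3 = 7.6667 Hz.
B is below A, so f_B = 462 − 7.6667 = 454.3333 Hz.
B–C: Beat frequency = 42/6 = 7 Hz.
C is above B, so f_C = 454.3333 + 7 = 461.3333 Hz.

461.3333 Hz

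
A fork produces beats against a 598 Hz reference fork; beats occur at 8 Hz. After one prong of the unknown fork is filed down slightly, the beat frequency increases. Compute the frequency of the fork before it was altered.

606 Hz

|f − 598| = 8, so the fork was at either 590 Hz or 606 Hz.
Filing a prong removes mass and raises the fork's frequency; the adjustment raises the fork's frequency.
The beat rate rose, so the adjustment moved the fork further from 598 Hz — it was already above the reference.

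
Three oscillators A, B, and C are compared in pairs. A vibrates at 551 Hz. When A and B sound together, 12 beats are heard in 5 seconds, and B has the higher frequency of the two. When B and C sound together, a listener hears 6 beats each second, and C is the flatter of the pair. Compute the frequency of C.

A–B: Beat frequency = 12/5 = 2.4 Hz.
B is above A, so f_B = 551 + 2.4 = 553.4 Hz.
C is below B, so f_C = 553.4 − 6 = 547.4 Hz.

547.4 Hz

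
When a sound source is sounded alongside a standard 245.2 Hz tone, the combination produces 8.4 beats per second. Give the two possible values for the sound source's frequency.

236.8 Hz or 253.6 Hz

|f − 245.2| = 8.4, so f = 245.2 ± 8.4.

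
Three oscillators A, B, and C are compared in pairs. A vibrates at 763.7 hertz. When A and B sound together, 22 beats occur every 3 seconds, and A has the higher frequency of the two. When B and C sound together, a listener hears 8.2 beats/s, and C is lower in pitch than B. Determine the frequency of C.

748.1667 Hz

A–B: Beat frequency = 22/3 = 7.3333 Hz.
B is below A, so f_B = 763.7 − 7.3333 = 756.3667 Hz.
C is below B, so f_C = 756.3667 − 8.2 = 748.1667 Hz.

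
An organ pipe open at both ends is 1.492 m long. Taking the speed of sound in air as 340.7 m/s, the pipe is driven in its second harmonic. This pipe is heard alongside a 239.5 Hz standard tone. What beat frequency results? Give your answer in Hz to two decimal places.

11.15 Hz

Open pipe: f_n = n·v/(2L) = 2·340.7/(2·1.492) = 228.3512 Hz.
f_beat = |228.3512 − 239.5| = 11.15 Hz.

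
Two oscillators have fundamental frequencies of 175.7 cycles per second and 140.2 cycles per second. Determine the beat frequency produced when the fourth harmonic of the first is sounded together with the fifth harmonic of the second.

Fourth harmonic of the first: 4·175.7 = 702.8 Hz.
Fifth harmonic of the second: 5·140.2 = 701.0 Hz.
f_beat = |702.8 − 701.0| = 1.8 Hz.

1.8 Hz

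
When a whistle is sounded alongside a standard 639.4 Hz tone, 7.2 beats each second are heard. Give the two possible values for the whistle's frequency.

|f − 639.4| = 7.2, so f = 639.4 ± 7.2.

632.2 Hz or 646.6 Hz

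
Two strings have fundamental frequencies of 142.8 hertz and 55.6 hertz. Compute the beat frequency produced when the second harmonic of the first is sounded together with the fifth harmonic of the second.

7.6 Hz

Second harmonic of the first: 2·142.8 = 285.6 Hz.
Fifth harmonic of the second: 5·55.6 = 278.0 Hz.
f_beat = |285.6 − 278.0| = 7.6 Hz.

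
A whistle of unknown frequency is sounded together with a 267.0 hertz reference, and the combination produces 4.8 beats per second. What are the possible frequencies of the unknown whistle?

262.2 Hz or 271.8 Hz

|f − 267.0| = 4.8, so f = 267.0 ± 4.8.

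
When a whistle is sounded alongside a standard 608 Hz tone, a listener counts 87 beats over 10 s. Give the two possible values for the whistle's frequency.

599.3 Hz or 616.7 Hz

Beat frequency = 87/10 = 8.7 Hz.
|f − 608| = 8.7, so f = 608 ± 8.7.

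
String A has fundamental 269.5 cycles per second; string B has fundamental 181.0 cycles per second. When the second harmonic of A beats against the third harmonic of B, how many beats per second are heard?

4.0 Hz

Second harmonic of the first: 2·269.5 = 539.0 Hz.
Third harmonic of the second: 3·181.0 = 543.0 Hz.
f_beat = |539.0 − 543.0| = 4.0 Hz.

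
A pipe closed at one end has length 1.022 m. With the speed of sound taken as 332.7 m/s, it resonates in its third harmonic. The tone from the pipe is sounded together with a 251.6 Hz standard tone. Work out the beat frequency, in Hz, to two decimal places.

7.45 Hz

Closed pipe (odd harmonics): f_n = n·v/(4L) = 3·332.7/(4·1.022) = 244.1536 Hz.
f_beat = |244.1536 − 251.6| = 7.45 Hz.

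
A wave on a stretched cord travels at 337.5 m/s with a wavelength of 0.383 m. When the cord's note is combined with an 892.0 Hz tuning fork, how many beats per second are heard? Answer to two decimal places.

Source frequency f = v/λ = 337.5/0.383 = 881.2010 Hz.
f_beat = |881.2010 − 892.0| = 10.80 Hz.

10.80 Hz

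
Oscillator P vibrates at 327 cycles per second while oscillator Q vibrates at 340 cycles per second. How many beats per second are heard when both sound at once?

13 Hz

The beat frequency equals the magnitude of the frequency difference.
|327 − 340| = 13 Hz.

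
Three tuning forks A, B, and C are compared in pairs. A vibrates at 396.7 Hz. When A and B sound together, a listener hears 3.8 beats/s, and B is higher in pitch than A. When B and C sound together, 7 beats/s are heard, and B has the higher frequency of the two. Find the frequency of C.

393.5 Hz

B is above A, so f_B = 396.7 + 3.8 = 400.5 Hz.
C is below B, so f_C = 400.5 − 7 = 393.5 Hz.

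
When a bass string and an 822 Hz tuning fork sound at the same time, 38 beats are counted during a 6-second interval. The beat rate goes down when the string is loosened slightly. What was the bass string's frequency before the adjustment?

828.3333 Hz

Beat frequency = 38/6 = 6.3333 Hz.
|f − 822| = 6.3333, so the bass string was at either 815.6667 Hz or 828.3333 Hz.
Reducing tension lowers a string's frequency; the adjustment lowers the bass string's frequency.
The beat rate fell, so the adjustment moved the bass string toward 822 Hz — it must have started above the reference.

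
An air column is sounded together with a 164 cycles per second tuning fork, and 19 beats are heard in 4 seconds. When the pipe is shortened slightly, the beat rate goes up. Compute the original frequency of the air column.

Beat frequency = 19/4 = 4.75 Hz.
|f − 164| = 4.75, so the air column was at either 159.25 Hz or 168.75 Hz.
A shorter pipe has a higher fundamental; the adjustment raises the air column's frequency.
The beat rate rose, so the adjustment moved the air column further from 164 Hz — it was already above the reference.

168.75 Hz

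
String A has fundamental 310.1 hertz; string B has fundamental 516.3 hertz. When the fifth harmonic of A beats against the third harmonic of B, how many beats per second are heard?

Fifth harmonic of the first: 5·310.1 = 1550.5 Hz.
Third harmonic of the second: 3·516.3 = 1548.9 Hz.
f_beat = |1550.5 − 1548.9| = 1.6 Hz.

1.6 Hz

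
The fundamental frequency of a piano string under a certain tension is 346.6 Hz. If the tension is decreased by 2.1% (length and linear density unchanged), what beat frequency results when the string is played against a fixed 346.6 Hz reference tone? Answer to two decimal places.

3.66 Hz

For a string, f ∝ √T, so the new frequency is 346.6·√0.979 = 342.9414 Hz.
f_beat = |342.9414 − 346.6| = 3.66 Hz.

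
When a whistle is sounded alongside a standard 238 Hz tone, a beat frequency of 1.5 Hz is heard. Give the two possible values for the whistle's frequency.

236.5 Hz or 239.5 Hz

|f − 238| = 1.5, so f = 238 ± 1.5.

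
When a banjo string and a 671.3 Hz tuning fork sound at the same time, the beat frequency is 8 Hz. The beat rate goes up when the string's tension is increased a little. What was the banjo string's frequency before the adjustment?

679.3 Hz

|f − 671.3| = 8, so the banjo string was at either 663.3 Hz or 679.3 Hz.
Higher tension means higher frequency; the adjustment raises the banjo string's frequency.
The beat rate rose, so the adjustment moved the banjo string further from 671.3 Hz — it was already above the reference.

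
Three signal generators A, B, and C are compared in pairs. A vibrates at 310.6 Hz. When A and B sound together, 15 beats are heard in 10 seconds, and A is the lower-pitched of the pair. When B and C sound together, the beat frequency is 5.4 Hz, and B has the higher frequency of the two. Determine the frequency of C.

306.7 Hz

A–B: Beat frequency = 15/10 = 1.5 Hz.
B is above A, so f_B = 310.6 + 1.5 = 312.1 Hz.
C is below B, so f_C = 312.1 − 5.4 = 306.7 Hz.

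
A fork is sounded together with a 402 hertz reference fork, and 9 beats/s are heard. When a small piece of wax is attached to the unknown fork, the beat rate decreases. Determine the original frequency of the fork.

|f − 402| = 9, so the fork was at either 393 Hz or 411 Hz.
Loading a fork with wax lowers its frequency; the adjustment lowers the fork's frequency.
The beat rate fell, so the adjustment moved the fork toward 402 Hz — it must have started above the reference.

411 Hz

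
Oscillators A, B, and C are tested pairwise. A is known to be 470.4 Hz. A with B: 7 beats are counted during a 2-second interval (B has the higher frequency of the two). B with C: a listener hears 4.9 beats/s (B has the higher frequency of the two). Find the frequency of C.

469 Hz

A–B: Beat frequency = 7/2 = 3.5 Hz.
B is above A, so f_B = 470.4 + 3.5 = 473.9 Hz.
C is below B, so f_C = 473.9 − 4.9 = 469 Hz.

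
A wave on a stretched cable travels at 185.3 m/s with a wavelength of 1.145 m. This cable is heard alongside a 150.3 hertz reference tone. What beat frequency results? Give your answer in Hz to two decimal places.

Source frequency f = v/λ = 185.3/1.145 = 161.8341 Hz.
f_beat = |161.8341 − 150.3| = 11.53 Hz.

11.53 Hz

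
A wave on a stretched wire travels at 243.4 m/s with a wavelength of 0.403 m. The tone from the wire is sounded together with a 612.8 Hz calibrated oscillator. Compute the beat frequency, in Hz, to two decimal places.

Source frequency f = v/λ = 243.4/0.403 = 603.9702 Hz.
f_beat = |603.9702 − 612.8| = 8.83 Hz.

8.83 Hz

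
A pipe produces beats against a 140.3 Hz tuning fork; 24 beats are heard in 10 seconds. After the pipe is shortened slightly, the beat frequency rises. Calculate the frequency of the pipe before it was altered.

Beat frequency = 24/10 = 2.4 Hz.
|f − 140.3| = 2.4, so the pipe was at either 137.9 Hz or 142.7 Hz.
A shorter pipe has a higher fundamental; the adjustment raises the pipe's frequency.
The beat rate rose, so the adjustment moved the pipe further from 140.3 Hz — it was already above the reference.

142.7 Hz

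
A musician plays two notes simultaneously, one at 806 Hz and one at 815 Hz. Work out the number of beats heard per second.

9 Hz

The beat frequency equals the magnitude of the frequency difference.
|806 − 815| = 9 Hz.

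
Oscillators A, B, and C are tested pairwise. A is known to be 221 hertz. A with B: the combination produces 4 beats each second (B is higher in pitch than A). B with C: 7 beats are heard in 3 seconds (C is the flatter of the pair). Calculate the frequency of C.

222.6667 Hz

B is above A, so f_B = 221 + 4 = 225 Hz.
B–C: Beat frequency = 7/3 = 2.3333 Hz.
C is below B, so f_C = 225 − 2.3333 = 222.6667 Hz.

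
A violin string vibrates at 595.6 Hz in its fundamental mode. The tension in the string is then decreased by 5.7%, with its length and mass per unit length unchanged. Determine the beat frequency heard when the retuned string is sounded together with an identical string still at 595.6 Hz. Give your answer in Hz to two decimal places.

17.22 Hz

For a string, f ∝ √T, so the new frequency is 595.6·√0.943 = 578.3764 Hz.
f_beat = |578.3764 − 595.6| = 17.22 Hz.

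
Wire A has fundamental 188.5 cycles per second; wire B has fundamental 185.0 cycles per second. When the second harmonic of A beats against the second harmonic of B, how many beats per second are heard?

Second harmonic of the first: 2·188.5 = 377.0 Hz.
Second harmonic of the second: 2·185.0 = 370.0 Hz.
f_beat = |377.0 − 370.0| = 7.0 Hz.

7.0 Hz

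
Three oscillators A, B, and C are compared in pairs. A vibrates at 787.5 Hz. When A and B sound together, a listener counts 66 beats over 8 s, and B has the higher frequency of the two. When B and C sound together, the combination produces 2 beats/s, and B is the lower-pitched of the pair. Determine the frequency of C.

A–B: Beat frequency = 66/8 = 8.25 Hz.
B is above A, so f_B = 787.5 + 8.25 = 795.75 Hz.
C is above B, so f_C = 795.75 + 2 = 797.75 Hz.

797.75 Hz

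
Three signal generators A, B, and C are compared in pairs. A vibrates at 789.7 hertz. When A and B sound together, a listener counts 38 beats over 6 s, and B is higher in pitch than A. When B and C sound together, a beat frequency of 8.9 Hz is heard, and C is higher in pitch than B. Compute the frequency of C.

804.9333 Hz

A–B: Beat frequency = 38/6 = 6.3333 Hz.
B is above A, so f_B = 789.7 + 6.3333 = 796.0333 Hz.
C is above B, so f_C = 796.0333 + 8.9 = 804.9333 Hz.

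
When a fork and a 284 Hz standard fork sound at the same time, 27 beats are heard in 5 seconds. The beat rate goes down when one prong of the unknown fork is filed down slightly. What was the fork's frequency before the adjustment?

Beat frequency = 27/5 = 5.4 Hz.
|f − 284| = 5.4, so the fork was at either 278.6 Hz or 289.4 Hz.
Filing a prong removes mass and raises the fork's frequency; the adjustment raises the fork's frequency.
The beat rate fell, so the adjustment moved the fork toward 284 Hz — it must have started below the reference.

278.6 Hz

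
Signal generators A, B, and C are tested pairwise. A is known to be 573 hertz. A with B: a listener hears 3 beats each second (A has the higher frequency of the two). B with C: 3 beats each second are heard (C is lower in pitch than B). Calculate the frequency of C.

B is below A, so f_B = 573 − 3 = 570 Hz.
C is below B, so f_C = 570 − 3 = 567 Hz.

567 Hz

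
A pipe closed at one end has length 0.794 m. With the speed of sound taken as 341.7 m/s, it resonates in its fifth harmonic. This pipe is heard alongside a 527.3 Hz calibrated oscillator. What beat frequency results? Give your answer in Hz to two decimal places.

10.64 Hz

Closed pipe (odd harmonics): f_n = n·v/(4L) = 5·341.7/(4·0.794) = 537.9408 Hz.
f_beat = |537.9408 − 527.3| = 10.64 Hz.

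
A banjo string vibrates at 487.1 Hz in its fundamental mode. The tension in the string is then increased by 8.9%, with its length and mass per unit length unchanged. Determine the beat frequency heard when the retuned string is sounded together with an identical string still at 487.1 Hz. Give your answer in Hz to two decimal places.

For a string, f ∝ √T, so the new frequency is 487.1·√1.089 = 508.3140 Hz.
f_beat = |508.3140 − 487.1| = 21.21 Hz.

21.21 Hz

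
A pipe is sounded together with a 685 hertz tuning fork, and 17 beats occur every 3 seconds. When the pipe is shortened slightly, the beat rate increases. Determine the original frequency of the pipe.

Beat frequency = 17/3 = 5.6667 Hz.
|f − 685| = 5.6667, so the pipe was at either 679.3333 Hz or 690.6667 Hz.
A shorter pipe has a higher fundamental; the adjustment raises the pipe's frequency.
The beat rate rose, so the adjustment moved the pipe further from 685 Hz — it was already above the reference.

690.6667 Hz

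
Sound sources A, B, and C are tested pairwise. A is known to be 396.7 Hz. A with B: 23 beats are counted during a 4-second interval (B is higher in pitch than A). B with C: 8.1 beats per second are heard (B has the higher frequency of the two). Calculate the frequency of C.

394.35 Hz

A–B: Beat frequency = 23/4 = 5.75 Hz.
B is above A, so f_B = 396.7 + 5.75 = 402.45 Hz.
C is below B, so f_C = 402.45 − 8.1 = 394.35 Hz.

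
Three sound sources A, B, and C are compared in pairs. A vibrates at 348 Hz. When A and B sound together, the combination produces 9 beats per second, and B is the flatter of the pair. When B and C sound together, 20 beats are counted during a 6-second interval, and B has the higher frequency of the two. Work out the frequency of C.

B is below A, so f_B = 348 − 9 = 339 Hz.
B–C: Beat frequency = 20/6 = 3.3333 Hz.
C is below B, so f_C = 339 − 3.3333 = 335.6667 Hz.

335.6667 Hz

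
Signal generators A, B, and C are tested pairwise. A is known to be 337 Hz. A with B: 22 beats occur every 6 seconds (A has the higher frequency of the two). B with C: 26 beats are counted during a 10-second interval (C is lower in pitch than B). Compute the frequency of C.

330.7333 Hz

A–B: Beat frequency = 22/6 = 3.6667 Hz.
B is below A, so f_B = 337 − 3.6667 = 333.3333 Hz.
B–C: Beat frequency = 26/10 = 2.6 Hz.
C is below B, so f_C = 333.3333 − 2.6 = 330.7333 Hz.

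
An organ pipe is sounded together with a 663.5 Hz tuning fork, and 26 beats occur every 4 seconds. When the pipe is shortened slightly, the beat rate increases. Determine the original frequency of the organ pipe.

Beat frequency = 26/4 = 6.5 Hz.
|f − 663.5| = 6.5, so the organ pipe was at either 657 Hz or 670 Hz.
A shorter pipe has a higher fundamental; the adjustment raises the organ pipe's frequency.
The beat rate rose, so the adjustment moved the organ pipe further from 663.5 Hz — it was already above the reference.

670 Hz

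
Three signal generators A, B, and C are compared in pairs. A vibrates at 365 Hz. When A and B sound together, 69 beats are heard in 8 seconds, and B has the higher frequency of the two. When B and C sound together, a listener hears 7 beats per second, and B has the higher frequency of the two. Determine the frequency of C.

A–B: Beat frequency = 69/8 = 8.625 Hz.
B is above A, so f_B = 365 + 8.625 = 373.625 Hz.
C is below B, so f_C = 373.625 − 7 = 366.625 Hz.

366.625 Hz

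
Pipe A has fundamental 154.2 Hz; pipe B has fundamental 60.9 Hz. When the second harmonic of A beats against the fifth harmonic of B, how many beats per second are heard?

3.9 Hz

Second harmonic of the first: 2·154.2 = 308.4 Hz.
Fifth harmonic of the second: 5·60.9 = 304.5 Hz.
f_beat = |308.4 − 304.5| = 3.9 Hz.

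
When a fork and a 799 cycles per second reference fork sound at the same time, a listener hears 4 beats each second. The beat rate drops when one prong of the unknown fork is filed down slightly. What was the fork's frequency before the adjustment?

|f − 799| = 4, so the fork was at either 795 Hz or 803 Hz.
Filing a prong removes mass and raises the fork's frequency; the adjustment raises the fork's frequency.
The beat rate fell, so the adjustment moved the fork toward 799 Hz — it must have started below the reference.

795 Hz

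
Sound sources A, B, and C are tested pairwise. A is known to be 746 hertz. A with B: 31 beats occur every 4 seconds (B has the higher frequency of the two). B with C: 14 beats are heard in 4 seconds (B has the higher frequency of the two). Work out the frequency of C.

A–B: Beat frequency = 31/4 = 7.75 Hz.
B is above A, so f_B = 746 + 7.75 = 753.75 Hz.
B–C: Beat frequency = 14/4 = 3.5 Hz.
C is below B, so f_C = 753.75 − 3.5 = 750.25 Hz.

750.25 Hz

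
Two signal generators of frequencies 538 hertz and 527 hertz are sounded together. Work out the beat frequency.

11 Hz

Beats arise from superposition of two nearby frequencies; the beat rate is |f₁ − f₂|.
|538 − 527| = 11 Hz.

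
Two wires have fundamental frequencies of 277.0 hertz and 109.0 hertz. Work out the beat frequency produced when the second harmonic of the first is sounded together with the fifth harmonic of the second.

9.0 Hz

Second harmonic of the first: 2·277.0 = 554.0 Hz.
Fifth harmonic of the second: 5·109.0 = 545.0 Hz.
f_beat = |554.0 − 545.0| = 9.0 Hz.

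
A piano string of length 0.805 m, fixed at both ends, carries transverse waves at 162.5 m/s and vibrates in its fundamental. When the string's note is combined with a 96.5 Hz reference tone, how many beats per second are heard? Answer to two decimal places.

4.43 Hz

For a string fixed at both ends, f_n = n·v/(2L) = 1·162.5/(2·0.805) = 100.9317 Hz.
f_beat = |100.9317 − 96.5| = 4.43 Hz.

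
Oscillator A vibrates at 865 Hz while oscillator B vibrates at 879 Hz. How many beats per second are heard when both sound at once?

Beats arise from superposition of two nearby frequencies; the beat rate is |f₁ − f₂|.
|865 − 879| = 14 Hz.

14 Hz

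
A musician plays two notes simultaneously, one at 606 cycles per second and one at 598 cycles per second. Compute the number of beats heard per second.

Beats arise from superposition of two nearby frequencies; the beat rate is |f₁ − f₂|.
|606 − 598| = 8 Hz.

8 Hz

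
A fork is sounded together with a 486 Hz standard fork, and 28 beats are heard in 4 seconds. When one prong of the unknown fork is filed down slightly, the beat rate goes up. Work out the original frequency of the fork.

493 Hz

Beat frequency = 28/4 = 7 Hz.
|f − 486| = 7, so the fork was at either 479 Hz or 493 Hz.
Filing a prong removes mass and raises the fork's frequency; the adjustment raises the fork's frequency.
The beat rate rose, so the adjustment moved the fork further from 486 Hz — it was already above the reference.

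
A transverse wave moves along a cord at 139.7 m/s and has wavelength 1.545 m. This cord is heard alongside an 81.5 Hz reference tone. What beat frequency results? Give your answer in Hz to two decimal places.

Source frequency f = v/λ = 139.7/1.545 = 90.4207 Hz.
f_beat = |90.4207 − 81.5| = 8.92 Hz.

8.92 Hz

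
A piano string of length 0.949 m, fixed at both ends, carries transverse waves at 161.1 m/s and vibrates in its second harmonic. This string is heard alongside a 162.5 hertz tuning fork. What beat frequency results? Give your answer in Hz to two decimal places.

7.26 Hz

For a string fixed at both ends, f_n = n·v/(2L) = 2·161.1/(2·0.949) = 169.7576 Hz.
f_beat = |169.7576 − 162.5| = 7.26 Hz.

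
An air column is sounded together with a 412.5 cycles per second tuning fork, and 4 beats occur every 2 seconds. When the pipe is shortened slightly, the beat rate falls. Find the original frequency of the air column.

Beat frequency = 4/2 = 2 Hz.
|f − 412.5| = 2, so the air column was at either 410.5 Hz or 414.5 Hz.
A shorter pipe has a higher fundamental; the adjustment raises the air column's frequency.
The beat rate fell, so the adjustment moved the air column toward 412.5 Hz — it must have started below the reference.

410.5 Hz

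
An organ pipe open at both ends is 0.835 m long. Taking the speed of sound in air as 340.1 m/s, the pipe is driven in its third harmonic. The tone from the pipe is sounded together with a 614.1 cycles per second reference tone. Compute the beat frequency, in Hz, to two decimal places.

3.14 Hz

Open pipe: f_n = n·v/(2L) = 3·340.1/(2·0.835) = 610.9581 Hz.
f_beat = |610.9581 − 614.1| = 3.14 Hz.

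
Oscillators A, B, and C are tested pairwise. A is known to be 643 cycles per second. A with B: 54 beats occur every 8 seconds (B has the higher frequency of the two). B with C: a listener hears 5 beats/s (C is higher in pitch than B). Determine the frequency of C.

654.75 Hz

A–B: Beat frequency = 54/8 = 6.75 Hz.
B is above A, so f_B = 643 + 6.75 = 649.75 Hz.
C is above B, so f_C = 649.75 + 5 = 654.75 Hz.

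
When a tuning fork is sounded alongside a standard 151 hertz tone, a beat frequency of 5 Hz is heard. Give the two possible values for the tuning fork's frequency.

|f − 151| = 5, so f = 151 ± 5.

146 Hz or 156 Hz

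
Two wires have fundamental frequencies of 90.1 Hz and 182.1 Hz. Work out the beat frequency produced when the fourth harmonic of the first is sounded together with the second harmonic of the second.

3.8 Hz

Fourth harmonic of the first: 4·90.1 = 360.4 Hz.
Second harmonic of the second: 2·182.1 = 364.2 Hz.
f_beat = |360.4 − 364.2| = 3.8 Hz.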